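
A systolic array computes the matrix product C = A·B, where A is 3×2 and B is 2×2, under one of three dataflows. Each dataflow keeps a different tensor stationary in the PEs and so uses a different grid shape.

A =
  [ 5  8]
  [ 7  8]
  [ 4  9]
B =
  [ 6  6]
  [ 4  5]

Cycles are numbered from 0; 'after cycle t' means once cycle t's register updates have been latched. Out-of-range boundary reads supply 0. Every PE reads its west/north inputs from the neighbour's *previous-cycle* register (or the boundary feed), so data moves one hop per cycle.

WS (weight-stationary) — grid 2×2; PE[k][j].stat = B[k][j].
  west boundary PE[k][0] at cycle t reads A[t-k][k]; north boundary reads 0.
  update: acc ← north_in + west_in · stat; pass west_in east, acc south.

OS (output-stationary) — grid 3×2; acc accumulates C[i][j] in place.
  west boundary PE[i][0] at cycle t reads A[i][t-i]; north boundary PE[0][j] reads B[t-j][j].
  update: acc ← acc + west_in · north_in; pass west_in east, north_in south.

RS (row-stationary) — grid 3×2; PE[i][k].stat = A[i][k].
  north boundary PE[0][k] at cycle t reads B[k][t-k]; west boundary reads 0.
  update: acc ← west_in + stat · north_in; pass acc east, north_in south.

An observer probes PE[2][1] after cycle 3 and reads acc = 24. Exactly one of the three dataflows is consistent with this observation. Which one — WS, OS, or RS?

dataflow = OS

WS: PE[2][1] is outside its 2×2 grid.
Under OS (3×2), PE[2][1]:
  after 0 — PE[2][1] acc=0, pass-E 0, pass-S 0
  after 1 — PE[2][1] acc=0, pass-E 0, pass-S 0
  after 2 — PE[2][1] acc=0, pass-E 0, pass-S 0
  after 3 — PE[2][1] acc=24, pass-E 4, pass-S 6
Under RS (3×2), PE[2][1]:
  after 0 — PE[2][1] acc=0, pass-E 0, pass-S 0
  after 1 — PE[2][1] acc=0, pass-E 0, pass-S 0
  after 2 — PE[2][1] acc=0, pass-E 0, pass-S 0
  after 3 — PE[2][1] acc=60, pass-E 60, pass-S 4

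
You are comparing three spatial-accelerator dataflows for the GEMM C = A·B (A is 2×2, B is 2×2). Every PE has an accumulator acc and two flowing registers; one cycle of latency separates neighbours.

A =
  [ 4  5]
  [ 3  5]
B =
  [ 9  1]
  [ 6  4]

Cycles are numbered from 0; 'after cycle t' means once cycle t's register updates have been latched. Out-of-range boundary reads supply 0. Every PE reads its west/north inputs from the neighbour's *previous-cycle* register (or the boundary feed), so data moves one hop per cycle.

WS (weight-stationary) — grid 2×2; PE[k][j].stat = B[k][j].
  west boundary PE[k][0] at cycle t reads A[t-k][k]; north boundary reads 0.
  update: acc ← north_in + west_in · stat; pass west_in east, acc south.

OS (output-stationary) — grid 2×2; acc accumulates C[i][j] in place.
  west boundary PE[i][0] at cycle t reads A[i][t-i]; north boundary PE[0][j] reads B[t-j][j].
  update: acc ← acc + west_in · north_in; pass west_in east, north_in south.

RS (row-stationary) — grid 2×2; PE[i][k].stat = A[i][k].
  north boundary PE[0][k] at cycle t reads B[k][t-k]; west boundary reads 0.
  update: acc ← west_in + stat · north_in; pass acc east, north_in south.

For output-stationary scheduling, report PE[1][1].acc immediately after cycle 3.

PE[1][1].acc = 23

Tracing OS — 2×2 array, target PE[1][1]:
  c0 r0c1: 0 / 0 / 0
  c0 r1c0: 0 / 0 / 0
  c0 r1c1: 0 / 0 / 0
  c1 r0c1: 4 / 4 / 1
  c1 r1c0: 27 / 3 / 9
  c1 r1c1: 0 / 0 / 0
  c2 r0c1: 24 / 5 / 4
  c2 r1c0: 57 / 5 / 6
  c2 r1c1: 3 / 3 / 1
  c3 r0c1: 24 / 0 / 0
  c3 r1c0: 57 / 0 / 0
  c3 r1c1: 23 / 5 / 4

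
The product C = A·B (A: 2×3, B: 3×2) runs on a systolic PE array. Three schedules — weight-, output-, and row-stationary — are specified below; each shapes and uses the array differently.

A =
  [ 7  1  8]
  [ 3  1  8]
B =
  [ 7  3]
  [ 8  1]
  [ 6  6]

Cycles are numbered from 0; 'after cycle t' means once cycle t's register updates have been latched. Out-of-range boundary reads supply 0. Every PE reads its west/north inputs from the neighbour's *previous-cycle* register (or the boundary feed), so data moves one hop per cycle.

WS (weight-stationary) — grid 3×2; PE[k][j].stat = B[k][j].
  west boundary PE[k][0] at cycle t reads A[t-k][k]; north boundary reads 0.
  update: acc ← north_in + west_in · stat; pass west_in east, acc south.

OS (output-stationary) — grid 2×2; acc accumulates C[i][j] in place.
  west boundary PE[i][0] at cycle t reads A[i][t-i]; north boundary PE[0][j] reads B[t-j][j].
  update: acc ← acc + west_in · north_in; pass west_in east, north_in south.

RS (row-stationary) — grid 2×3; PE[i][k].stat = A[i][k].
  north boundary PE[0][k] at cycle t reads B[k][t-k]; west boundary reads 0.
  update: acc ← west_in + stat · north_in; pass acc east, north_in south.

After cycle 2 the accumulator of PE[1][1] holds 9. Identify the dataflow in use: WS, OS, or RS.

WS [3×2] PE[1][1] across cycles:
  c0 r1c1: 0 / 0 / 0
  c1 r1c1: 0 / 0 / 0
  c2 r1c1: 22 / 1 / 22
OS [2×2] PE[1][1] across cycles:
  c0 r1c1: 0 / 0 / 0
  c1 r1c1: 0 / 0 / 0
  c2 r1c1: 9 / 3 / 3
RS [2×3] PE[1][1] across cycles:
  c0 r1c1: 0 / 0 / 0
  c1 r1c1: 0 / 0 / 0
  c2 r1c1: 29 / 29 / 8

dataflow = OS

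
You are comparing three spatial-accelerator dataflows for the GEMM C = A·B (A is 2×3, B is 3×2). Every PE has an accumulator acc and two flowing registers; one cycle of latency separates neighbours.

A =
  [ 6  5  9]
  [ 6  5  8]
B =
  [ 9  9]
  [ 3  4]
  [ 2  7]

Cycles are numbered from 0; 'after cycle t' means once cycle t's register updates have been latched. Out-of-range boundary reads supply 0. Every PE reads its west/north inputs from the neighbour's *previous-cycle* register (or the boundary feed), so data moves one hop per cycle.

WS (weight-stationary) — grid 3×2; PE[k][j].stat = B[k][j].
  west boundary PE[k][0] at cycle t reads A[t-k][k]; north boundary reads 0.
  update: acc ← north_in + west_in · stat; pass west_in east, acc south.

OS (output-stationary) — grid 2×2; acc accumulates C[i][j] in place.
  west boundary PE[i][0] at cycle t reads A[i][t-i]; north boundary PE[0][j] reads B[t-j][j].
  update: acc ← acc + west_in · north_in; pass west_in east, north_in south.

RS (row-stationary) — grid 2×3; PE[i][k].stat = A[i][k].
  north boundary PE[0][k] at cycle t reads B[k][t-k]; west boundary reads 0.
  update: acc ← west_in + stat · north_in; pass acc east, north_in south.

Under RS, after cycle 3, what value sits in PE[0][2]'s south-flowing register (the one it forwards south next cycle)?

register = 7

RS 2×3: PE[0][2] cycle-by-cycle (with neighbour feeds):
  c0 r0c1: 0 / 0 / 0
  c0 r0c2: 0 / 0 / 0
  c1 r0c1: 69 / 69 / 3
  c1 r0c2: 0 / 0 / 0
  c2 r0c1: 74 / 74 / 4
  c2 r0c2: 87 / 87 / 2
  c3 r0c1: 0 / 0 / 0
  c3 r0c2: 137 / 137 / 7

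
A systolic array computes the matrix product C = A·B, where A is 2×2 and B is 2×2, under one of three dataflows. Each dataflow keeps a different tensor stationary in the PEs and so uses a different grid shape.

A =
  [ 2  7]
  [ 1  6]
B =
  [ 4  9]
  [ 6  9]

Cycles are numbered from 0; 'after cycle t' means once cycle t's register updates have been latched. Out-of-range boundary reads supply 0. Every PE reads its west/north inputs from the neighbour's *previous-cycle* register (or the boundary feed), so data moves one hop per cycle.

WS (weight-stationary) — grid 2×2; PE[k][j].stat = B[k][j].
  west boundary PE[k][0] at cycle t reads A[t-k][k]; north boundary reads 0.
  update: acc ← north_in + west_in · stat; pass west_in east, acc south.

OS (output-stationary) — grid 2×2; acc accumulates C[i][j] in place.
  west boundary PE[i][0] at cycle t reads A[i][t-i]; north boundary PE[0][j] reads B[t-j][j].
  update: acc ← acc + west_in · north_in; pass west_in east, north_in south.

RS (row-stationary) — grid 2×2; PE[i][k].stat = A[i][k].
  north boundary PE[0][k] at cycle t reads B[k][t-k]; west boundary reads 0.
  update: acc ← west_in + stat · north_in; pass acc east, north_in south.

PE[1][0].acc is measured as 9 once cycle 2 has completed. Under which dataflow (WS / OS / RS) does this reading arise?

WS [2×2] PE[1][0] across cycles:
  cycle 0: PE[1][0] → acc 0, east 0, south 0
  cycle 1: PE[1][0] → acc 50, east 7, south 50
  cycle 2: PE[1][0] → acc 40, east 6, south 40
OS [2×2] PE[1][0] across cycles:
  cycle 0: PE[1][0] → acc 0, east 0, south 0
  cycle 1: PE[1][0] → acc 4, east 1, south 4
  cycle 2: PE[1][0] → acc 40, east 6, south 6
RS [2×2] PE[1][0] across cycles:
  cycle 0: PE[1][0] → acc 0, east 0, south 0
  cycle 1: PE[1][0] → acc 4, east 4, south 4
  cycle 2: PE[1][0] → acc 9, east 9, south 9

dataflow = RS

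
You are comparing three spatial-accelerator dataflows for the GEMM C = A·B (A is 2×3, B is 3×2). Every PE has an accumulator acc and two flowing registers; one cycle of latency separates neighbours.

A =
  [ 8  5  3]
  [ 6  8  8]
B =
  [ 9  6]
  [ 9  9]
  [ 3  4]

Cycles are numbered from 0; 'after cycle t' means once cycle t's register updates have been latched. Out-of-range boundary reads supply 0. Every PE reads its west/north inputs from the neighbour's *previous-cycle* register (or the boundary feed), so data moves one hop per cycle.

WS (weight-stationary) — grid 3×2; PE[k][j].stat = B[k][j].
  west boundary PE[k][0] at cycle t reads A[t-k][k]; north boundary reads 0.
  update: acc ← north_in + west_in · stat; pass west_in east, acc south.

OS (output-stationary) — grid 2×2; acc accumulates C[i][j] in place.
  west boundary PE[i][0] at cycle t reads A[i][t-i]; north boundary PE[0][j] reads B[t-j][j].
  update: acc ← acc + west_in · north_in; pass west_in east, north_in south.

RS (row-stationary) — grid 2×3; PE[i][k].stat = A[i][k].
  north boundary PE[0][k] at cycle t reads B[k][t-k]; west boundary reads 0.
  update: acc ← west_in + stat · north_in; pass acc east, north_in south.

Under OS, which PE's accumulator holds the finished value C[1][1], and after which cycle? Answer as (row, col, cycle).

(row, col, cycle) = (1, 1, 4)

Under OS, C[1][1] lands at PE[1][1]:
  [0] (1,1) acc=0 (h:0 v:0)
  [1] (1,1) acc=0 (h:0 v:0)
  [2] (1,1) acc=36 (h:6 v:6)
  [3] (1,1) acc=108 (h:8 v:9)
  [4] (1,1) acc=140 (h:8 v:4)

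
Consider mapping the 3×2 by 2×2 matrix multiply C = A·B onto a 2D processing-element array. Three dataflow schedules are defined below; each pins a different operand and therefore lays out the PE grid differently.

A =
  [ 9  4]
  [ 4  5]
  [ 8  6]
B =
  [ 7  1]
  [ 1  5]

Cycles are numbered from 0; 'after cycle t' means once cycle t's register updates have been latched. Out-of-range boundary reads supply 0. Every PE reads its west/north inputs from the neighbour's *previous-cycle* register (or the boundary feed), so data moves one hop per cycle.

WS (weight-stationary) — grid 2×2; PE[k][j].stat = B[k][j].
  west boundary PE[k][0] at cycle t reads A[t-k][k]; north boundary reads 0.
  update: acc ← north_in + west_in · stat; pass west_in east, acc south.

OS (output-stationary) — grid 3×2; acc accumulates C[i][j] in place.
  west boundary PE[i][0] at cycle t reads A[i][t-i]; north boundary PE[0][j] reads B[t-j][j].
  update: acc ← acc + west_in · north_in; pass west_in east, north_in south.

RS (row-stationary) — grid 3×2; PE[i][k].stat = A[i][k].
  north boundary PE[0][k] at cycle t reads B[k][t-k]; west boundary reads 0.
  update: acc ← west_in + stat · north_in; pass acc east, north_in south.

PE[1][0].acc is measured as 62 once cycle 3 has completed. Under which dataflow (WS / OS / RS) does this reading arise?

WS [2×2] PE[1][0] across cycles:
  0: (1,0).acc=0  regs=<0,0>
  1: (1,0).acc=67  regs=<4,67>
  2: (1,0).acc=33  regs=<5,33>
  3: (1,0).acc=62  regs=<6,62>
OS [3×2] PE[1][0] across cycles:
  0: (1,0).acc=0  regs=<0,0>
  1: (1,0).acc=28  regs=<4,7>
  2: (1,0).acc=33  regs=<5,1>
  3: (1,0).acc=33  regs=<0,0>
RS [3×2] PE[1][0] across cycles:
  0: (1,0).acc=0  regs=<0,0>
  1: (1,0).acc=28  regs=<28,7>
  2: (1,0).acc=4  regs=<4,1>
  3: (1,0).acc=0  regs=<0,0>

dataflow = WS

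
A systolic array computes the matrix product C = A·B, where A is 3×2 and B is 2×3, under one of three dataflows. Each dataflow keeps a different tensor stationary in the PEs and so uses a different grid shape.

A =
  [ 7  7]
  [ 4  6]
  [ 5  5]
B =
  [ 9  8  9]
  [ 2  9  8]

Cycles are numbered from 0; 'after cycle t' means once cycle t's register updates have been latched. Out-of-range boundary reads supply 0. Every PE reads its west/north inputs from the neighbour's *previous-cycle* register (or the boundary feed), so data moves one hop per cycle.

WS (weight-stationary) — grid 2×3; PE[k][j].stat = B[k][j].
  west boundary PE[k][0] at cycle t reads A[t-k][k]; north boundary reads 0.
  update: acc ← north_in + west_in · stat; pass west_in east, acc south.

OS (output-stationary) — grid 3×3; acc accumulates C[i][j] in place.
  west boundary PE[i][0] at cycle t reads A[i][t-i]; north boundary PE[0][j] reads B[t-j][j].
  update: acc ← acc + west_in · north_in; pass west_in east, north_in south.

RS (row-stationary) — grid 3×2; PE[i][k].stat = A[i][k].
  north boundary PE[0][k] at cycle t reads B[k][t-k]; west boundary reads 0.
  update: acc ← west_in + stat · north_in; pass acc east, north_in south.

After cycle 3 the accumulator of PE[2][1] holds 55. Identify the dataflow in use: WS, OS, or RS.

WS (2×3): PE[2][1] does not exist.
— OS: 3×3; PE[2][1] trace:
  step 0 · PE2,1: acc=0; fwd→0 fwd↓0
  step 1 · PE2,1: acc=0; fwd→0 fwd↓0
  step 2 · PE2,1: acc=0; fwd→0 fwd↓0
  step 3 · PE2,1: acc=40; fwd→5 fwd↓8
— RS: 3×2; PE[2][1] trace:
  step 0 · PE2,1: acc=0; fwd→0 fwd↓0
  step 1 · PE2,1: acc=0; fwd→0 fwd↓0
  step 2 · PE2,1: acc=0; fwd→0 fwd↓0
  step 3 · PE2,1: acc=55; fwd→55 fwd↓2

dataflow = RS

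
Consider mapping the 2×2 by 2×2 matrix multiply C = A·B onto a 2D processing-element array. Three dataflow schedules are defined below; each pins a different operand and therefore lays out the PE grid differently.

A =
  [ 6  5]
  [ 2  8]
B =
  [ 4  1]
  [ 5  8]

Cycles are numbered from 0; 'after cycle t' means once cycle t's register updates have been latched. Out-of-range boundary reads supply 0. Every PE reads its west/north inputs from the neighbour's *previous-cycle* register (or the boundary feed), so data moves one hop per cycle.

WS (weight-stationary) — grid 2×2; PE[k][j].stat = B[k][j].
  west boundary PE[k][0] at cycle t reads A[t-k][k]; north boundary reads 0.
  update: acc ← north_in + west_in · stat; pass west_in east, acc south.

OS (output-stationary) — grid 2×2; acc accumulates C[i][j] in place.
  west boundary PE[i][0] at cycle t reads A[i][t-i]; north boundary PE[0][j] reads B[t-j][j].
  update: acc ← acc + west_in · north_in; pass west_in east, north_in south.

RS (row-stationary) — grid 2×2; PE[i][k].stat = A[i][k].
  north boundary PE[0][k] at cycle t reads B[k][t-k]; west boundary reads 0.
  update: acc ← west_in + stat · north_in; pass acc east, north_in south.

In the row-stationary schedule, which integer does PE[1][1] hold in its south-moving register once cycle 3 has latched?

Tracing RS — 2×2 array, target PE[1][1]:
  [0] (0,1) acc=0 (h:0 v:0)
  [0] (1,0) acc=0 (h:0 v:0)
  [0] (1,1) acc=0 (h:0 v:0)
  [1] (0,1) acc=49 (h:49 v:5)
  [1] (1,0) acc=8 (h:8 v:4)
  [1] (1,1) acc=0 (h:0 v:0)
  [2] (0,1) acc=46 (h:46 v:8)
  [2] (1,0) acc=2 (h:2 v:1)
  [2] (1,1) acc=48 (h:48 v:5)
  [3] (0,1) acc=0 (h:0 v:0)
  [3] (1,0) acc=0 (h:0 v:0)
  [3] (1,1) acc=66 (h:66 v:8)

register = 8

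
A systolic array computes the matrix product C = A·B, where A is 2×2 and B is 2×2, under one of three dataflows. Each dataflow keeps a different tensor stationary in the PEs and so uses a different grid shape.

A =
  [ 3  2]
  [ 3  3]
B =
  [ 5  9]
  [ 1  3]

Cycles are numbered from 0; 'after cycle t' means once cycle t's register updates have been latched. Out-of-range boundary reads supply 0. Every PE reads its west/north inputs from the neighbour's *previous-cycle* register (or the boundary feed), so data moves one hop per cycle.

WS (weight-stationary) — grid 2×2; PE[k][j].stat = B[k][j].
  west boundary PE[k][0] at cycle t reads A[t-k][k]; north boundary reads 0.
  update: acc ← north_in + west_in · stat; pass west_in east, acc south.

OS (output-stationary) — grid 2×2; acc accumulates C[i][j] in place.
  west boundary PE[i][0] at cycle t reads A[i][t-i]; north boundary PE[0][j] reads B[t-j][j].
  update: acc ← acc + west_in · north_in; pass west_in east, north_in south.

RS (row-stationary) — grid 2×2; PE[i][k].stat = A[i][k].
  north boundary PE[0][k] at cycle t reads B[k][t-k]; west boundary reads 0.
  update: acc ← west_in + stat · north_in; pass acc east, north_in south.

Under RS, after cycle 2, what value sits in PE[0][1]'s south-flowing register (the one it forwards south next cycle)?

RS on a 2×2 grid — tracing PE[0][1] and its feeders:
  [0] (0,0) acc=15 (h:15 v:5)
  [0] (0,1) acc=0 (h:0 v:0)
  [1] (0,0) acc=27 (h:27 v:9)
  [1] (0,1) acc=17 (h:17 v:1)
  [2] (0,0) acc=0 (h:0 v:0)
  [2] (0,1) acc=33 (h:33 v:3)

register = 3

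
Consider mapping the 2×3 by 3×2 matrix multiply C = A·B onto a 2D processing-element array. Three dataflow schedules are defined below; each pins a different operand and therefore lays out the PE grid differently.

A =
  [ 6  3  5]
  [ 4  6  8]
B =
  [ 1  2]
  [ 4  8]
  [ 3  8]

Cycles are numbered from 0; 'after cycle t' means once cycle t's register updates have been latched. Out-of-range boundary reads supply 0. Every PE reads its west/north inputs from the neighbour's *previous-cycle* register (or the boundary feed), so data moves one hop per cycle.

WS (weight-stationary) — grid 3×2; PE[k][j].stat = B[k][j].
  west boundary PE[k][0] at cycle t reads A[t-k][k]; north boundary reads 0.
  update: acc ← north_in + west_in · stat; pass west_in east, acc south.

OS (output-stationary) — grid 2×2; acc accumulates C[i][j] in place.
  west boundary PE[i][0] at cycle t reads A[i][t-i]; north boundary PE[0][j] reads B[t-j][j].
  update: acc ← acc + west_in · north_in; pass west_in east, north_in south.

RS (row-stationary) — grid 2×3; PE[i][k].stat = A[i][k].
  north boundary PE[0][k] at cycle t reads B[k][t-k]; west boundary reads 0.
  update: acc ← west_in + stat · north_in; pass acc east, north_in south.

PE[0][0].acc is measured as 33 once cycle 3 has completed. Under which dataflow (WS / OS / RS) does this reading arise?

dataflow = OS

WS (3×2 grid), PE[0][0]:
  after 0 — PE[0][0] acc=6, pass-E 6, pass-S 6
  after 1 — PE[0][0] acc=4, pass-E 4, pass-S 4
  after 2 — PE[0][0] acc=0, pass-E 0, pass-S 0
  after 3 — PE[0][0] acc=0, pass-E 0, pass-S 0
OS (2×2 grid), PE[0][0]:
  after 0 — PE[0][0] acc=6, pass-E 6, pass-S 1
  after 1 — PE[0][0] acc=18, pass-E 3, pass-S 4
  after 2 — PE[0][0] acc=33, pass-E 5, pass-S 3
  after 3 — PE[0][0] acc=33, pass-E 0, pass-S 0
RS (2×3 grid), PE[0][0]:
  after 0 — PE[0][0] acc=6, pass-E 6, pass-S 1
  after 1 — PE[0][0] acc=12, pass-E 12, pass-S 2
  after 2 — PE[0][0] acc=0, pass-E 0, pass-S 0
  after 3 — PE[0][0] acc=0, pass-E 0, pass-S 0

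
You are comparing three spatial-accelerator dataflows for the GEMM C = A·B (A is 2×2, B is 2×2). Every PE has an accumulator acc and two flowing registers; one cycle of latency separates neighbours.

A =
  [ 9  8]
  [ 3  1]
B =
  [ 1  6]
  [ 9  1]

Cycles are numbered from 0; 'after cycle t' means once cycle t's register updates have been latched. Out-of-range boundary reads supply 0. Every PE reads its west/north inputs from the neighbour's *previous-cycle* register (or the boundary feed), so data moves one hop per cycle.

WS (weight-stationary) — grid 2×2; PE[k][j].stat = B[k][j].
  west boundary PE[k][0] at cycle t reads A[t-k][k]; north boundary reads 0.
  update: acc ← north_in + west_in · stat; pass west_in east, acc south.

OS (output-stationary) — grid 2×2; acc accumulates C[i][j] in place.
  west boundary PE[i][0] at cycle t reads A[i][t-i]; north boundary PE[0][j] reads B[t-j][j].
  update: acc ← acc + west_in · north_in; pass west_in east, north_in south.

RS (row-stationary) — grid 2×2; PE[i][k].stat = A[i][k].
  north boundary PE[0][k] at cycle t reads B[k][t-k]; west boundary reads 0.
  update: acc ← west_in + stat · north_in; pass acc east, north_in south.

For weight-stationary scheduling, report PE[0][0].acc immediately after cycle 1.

PE[0][0].acc = 3

WS (2×2). Following PE[0][0] plus its west/north inputs:
  t=0 PE[0][0]: acc=9 h=9 v=9
  t=1 PE[0][0]: acc=3 h=3 v=3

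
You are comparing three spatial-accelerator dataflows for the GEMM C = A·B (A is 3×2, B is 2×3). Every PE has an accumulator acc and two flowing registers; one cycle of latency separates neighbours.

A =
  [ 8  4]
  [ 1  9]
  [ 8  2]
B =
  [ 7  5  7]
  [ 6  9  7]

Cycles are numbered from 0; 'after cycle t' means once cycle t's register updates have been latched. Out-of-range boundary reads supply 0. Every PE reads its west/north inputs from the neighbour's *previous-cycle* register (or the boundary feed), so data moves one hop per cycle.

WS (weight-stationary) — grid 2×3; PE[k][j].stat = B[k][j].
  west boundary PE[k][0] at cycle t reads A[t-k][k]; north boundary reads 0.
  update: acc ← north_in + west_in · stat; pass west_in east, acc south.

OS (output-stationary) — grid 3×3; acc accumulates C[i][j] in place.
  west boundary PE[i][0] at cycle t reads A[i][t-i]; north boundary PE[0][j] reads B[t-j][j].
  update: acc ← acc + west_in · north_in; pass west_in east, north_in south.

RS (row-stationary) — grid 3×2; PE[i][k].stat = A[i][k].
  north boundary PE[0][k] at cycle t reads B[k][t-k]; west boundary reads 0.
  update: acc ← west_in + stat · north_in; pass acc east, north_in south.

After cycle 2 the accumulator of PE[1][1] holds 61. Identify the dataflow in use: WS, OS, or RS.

dataflow = RS

Under WS (2×3), PE[1][1]:
  cycle 0: PE[1][1] → acc 0, east 0, south 0
  cycle 1: PE[1][1] → acc 0, east 0, south 0
  cycle 2: PE[1][1] → acc 76, east 4, south 76
Under OS (3×3), PE[1][1]:
  cycle 0: PE[1][1] → acc 0, east 0, south 0
  cycle 1: PE[1][1] → acc 0, east 0, south 0
  cycle 2: PE[1][1] → acc 5, east 1, south 5
Under RS (3×2), PE[1][1]:
  cycle 0: PE[1][1] → acc 0, east 0, south 0
  cycle 1: PE[1][1] → acc 0, east 0, south 0
  cycle 2: PE[1][1] → acc 61, east 61, south 6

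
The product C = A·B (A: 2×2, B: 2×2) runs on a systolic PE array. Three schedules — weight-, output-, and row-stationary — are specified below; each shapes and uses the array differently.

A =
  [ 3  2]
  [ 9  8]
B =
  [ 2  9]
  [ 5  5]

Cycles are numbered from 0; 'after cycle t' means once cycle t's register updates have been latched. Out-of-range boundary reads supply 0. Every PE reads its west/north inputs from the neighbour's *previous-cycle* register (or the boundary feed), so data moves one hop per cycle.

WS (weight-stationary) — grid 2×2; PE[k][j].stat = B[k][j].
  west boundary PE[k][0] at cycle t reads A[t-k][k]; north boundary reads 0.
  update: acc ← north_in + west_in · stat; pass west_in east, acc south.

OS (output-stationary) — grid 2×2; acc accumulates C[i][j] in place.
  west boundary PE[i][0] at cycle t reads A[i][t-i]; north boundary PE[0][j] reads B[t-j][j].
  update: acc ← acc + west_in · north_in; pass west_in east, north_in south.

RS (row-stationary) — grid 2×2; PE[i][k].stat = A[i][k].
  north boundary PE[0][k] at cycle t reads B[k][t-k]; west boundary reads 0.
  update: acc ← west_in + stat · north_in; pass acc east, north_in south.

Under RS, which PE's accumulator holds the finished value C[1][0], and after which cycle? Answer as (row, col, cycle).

(row, col, cycle) = (1, 1, 2)

Under RS, C[1][0] lands at PE[1][1]:
  t=0 PE[1][1]: acc=0 h=0 v=0
  t=1 PE[1][1]: acc=0 h=0 v=0
  t=2 PE[1][1]: acc=58 h=58 v=5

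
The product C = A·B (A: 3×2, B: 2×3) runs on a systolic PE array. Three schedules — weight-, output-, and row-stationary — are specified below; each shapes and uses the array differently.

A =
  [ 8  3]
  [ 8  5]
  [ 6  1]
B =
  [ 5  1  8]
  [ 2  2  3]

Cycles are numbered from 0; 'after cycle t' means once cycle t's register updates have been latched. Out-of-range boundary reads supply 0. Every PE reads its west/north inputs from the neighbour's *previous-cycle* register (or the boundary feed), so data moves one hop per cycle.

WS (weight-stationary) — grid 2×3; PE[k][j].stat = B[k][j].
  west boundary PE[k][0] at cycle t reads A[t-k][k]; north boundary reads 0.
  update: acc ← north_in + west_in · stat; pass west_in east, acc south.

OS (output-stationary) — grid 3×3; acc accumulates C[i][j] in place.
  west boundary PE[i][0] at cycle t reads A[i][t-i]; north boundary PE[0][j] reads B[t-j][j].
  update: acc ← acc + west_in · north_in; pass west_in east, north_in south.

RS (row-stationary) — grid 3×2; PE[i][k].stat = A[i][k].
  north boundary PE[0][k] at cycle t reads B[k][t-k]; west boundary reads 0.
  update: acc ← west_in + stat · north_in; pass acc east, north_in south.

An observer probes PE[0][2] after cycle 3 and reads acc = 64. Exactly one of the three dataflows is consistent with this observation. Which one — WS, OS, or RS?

— WS: 2×3; PE[0][2] trace:
  t=0 PE[0][2]: acc=0 h=0 v=0
  t=1 PE[0][2]: acc=0 h=0 v=0
  t=2 PE[0][2]: acc=64 h=8 v=64
  t=3 PE[0][2]: acc=64 h=8 v=64
— OS: 3×3; PE[0][2] trace:
  t=0 PE[0][2]: acc=0 h=0 v=0
  t=1 PE[0][2]: acc=0 h=0 v=0
  t=2 PE[0][2]: acc=64 h=8 v=8
  t=3 PE[0][2]: acc=73 h=3 v=3
RS: PE[0][2] is outside its 3×2 grid.

dataflow = WS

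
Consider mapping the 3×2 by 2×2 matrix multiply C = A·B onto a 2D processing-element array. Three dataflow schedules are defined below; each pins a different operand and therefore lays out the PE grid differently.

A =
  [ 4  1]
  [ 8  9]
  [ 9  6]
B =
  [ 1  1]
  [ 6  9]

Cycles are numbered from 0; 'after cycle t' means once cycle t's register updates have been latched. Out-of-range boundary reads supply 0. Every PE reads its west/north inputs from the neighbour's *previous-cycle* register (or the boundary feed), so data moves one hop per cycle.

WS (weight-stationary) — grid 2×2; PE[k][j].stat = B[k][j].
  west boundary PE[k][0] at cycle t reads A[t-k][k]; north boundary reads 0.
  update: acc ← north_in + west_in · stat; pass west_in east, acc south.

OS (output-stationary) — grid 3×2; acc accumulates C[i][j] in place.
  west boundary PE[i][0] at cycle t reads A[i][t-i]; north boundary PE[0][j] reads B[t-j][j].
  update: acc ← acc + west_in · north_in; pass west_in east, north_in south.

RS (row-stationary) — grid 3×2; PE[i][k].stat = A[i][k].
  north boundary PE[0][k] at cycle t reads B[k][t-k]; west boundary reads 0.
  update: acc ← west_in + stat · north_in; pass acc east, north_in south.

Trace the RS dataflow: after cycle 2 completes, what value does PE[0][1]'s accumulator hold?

RS on a 3×2 grid — tracing PE[0][1] and its feeders:
  c0 r0c0: 4 / 4 / 1
  c0 r0c1: 0 / 0 / 0
  c1 r0c0: 4 / 4 / 1
  c1 r0c1: 10 / 10 / 6
  c2 r0c0: 0 / 0 / 0
  c2 r0c1: 13 / 13 / 9

PE[0][1].acc = 13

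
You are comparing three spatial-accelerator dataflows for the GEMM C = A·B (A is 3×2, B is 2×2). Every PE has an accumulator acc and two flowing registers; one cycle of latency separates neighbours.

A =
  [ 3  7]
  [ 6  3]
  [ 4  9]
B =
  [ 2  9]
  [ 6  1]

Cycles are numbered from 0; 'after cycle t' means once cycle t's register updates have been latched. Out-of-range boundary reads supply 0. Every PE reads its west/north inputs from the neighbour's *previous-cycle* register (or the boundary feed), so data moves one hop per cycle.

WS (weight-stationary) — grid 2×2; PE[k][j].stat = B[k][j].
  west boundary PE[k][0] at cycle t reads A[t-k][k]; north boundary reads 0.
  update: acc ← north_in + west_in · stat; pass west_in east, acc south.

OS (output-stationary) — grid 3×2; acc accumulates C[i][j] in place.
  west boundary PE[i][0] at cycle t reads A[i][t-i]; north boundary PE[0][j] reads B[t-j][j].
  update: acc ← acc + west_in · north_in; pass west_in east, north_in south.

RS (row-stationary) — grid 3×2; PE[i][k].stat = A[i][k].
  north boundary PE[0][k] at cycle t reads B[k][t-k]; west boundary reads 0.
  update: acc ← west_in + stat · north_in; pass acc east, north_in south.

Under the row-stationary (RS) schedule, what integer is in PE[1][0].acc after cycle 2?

RS 3×2: PE[1][0] cycle-by-cycle (with neighbour feeds):
  step 0 · PE0,0: acc=6; fwd→6 fwd↓2
  step 0 · PE1,0: acc=0; fwd→0 fwd↓0
  step 1 · PE0,0: acc=27; fwd→27 fwd↓9
  step 1 · PE1,0: acc=12; fwd→12 fwd↓2
  step 2 · PE0,0: acc=0; fwd→0 fwd↓0
  step 2 · PE1,0: acc=54; fwd→54 fwd↓9

PE[1][0].acc = 54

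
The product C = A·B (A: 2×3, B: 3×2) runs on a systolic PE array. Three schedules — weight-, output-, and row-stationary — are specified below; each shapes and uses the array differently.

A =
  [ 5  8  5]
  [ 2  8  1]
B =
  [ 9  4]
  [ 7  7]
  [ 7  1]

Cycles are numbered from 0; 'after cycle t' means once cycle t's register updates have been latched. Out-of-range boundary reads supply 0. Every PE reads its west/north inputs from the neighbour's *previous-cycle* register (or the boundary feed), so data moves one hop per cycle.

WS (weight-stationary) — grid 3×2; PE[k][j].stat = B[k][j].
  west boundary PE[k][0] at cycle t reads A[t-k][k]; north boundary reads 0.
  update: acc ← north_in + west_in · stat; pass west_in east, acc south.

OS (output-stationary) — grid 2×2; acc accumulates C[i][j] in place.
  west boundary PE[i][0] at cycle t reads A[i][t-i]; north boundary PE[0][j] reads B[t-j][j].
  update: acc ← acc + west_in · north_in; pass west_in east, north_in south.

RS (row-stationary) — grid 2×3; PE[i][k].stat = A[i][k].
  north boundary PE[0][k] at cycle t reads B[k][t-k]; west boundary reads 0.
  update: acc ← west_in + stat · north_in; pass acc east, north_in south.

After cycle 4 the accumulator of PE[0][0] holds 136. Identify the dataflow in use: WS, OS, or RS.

— WS: 3×2; PE[0][0] trace:
  t=0 PE[0][0]: acc=45 h=5 v=45
  t=1 PE[0][0]: acc=18 h=2 v=18
  t=2 PE[0][0]: acc=0 h=0 v=0
  t=3 PE[0][0]: acc=0 h=0 v=0
  t=4 PE[0][0]: acc=0 h=0 v=0
— OS: 2×2; PE[0][0] trace:
  t=0 PE[0][0]: acc=45 h=5 v=9
  t=1 PE[0][0]: acc=101 h=8 v=7
  t=2 PE[0][0]: acc=136 h=5 v=7
  t=3 PE[0][0]: acc=136 h=0 v=0
  t=4 PE[0][0]: acc=136 h=0 v=0
— RS: 2×3; PE[0][0] trace:
  t=0 PE[0][0]: acc=45 h=45 v=9
  t=1 PE[0][0]: acc=20 h=20 v=4
  t=2 PE[0][0]: acc=0 h=0 v=0
  t=3 PE[0][0]: acc=0 h=0 v=0
  t=4 PE[0][0]: acc=0 h=0 v=0

dataflow = OS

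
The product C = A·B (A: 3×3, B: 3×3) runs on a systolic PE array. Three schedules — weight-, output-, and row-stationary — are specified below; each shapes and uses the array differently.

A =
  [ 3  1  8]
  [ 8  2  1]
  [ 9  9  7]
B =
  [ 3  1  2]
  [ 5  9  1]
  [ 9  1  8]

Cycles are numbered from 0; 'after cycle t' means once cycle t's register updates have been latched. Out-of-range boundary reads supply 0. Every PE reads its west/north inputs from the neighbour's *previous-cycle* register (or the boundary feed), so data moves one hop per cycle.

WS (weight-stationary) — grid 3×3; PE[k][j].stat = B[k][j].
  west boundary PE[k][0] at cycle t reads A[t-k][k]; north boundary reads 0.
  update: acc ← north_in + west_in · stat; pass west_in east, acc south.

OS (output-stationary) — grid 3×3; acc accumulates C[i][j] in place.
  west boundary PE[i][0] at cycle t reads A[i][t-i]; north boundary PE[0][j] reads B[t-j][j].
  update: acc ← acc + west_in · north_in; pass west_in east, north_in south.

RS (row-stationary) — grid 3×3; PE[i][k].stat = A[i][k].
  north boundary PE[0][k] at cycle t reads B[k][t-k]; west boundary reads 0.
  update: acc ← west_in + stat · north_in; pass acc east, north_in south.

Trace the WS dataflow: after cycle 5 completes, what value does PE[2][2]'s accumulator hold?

WS (3×3). Following PE[2][2] plus its west/north inputs:
  t=0 PE[1][2]: acc=0 h=0 v=0
  t=0 PE[2][1]: acc=0 h=0 v=0
  t=0 PE[2][2]: acc=0 h=0 v=0
  t=1 PE[1][2]: acc=0 h=0 v=0
  t=1 PE[2][1]: acc=0 h=0 v=0
  t=1 PE[2][2]: acc=0 h=0 v=0
  t=2 PE[1][2]: acc=0 h=0 v=0
  t=2 PE[2][1]: acc=0 h=0 v=0
  t=2 PE[2][2]: acc=0 h=0 v=0
  t=3 PE[1][2]: acc=7 h=1 v=7
  t=3 PE[2][1]: acc=20 h=8 v=20
  t=3 PE[2][2]: acc=0 h=0 v=0
  t=4 PE[1][2]: acc=18 h=2 v=18
  t=4 PE[2][1]: acc=27 h=1 v=27
  t=4 PE[2][2]: acc=71 h=8 v=71
  t=5 PE[1][2]: acc=27 h=9 v=27
  t=5 PE[2][1]: acc=97 h=7 v=97
  t=5 PE[2][2]: acc=26 h=1 v=26

PE[2][2].acc = 26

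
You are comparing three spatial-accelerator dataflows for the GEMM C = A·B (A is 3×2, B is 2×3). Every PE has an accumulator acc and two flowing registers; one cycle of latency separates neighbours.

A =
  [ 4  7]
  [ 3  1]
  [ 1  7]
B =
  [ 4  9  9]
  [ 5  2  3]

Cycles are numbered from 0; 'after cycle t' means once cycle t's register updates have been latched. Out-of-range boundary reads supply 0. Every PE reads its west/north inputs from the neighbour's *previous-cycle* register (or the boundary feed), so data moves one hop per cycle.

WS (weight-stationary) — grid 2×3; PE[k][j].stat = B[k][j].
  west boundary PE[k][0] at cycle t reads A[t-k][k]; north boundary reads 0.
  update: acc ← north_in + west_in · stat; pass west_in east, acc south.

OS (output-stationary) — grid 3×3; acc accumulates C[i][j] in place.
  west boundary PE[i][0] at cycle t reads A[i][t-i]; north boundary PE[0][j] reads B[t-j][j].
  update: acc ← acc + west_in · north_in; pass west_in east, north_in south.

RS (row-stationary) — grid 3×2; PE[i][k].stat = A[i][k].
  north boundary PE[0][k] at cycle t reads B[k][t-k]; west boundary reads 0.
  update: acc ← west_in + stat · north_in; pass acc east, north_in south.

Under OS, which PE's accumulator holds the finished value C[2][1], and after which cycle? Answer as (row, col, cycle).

(row, col, cycle) = (2, 1, 4)

OS: C[2][1] accumulates in PE[2][1]:
  c0 r2c1: 0 / 0 / 0
  c1 r2c1: 0 / 0 / 0
  c2 r2c1: 0 / 0 / 0
  c3 r2c1: 9 / 1 / 9
  c4 r2c1: 23 / 7 / 2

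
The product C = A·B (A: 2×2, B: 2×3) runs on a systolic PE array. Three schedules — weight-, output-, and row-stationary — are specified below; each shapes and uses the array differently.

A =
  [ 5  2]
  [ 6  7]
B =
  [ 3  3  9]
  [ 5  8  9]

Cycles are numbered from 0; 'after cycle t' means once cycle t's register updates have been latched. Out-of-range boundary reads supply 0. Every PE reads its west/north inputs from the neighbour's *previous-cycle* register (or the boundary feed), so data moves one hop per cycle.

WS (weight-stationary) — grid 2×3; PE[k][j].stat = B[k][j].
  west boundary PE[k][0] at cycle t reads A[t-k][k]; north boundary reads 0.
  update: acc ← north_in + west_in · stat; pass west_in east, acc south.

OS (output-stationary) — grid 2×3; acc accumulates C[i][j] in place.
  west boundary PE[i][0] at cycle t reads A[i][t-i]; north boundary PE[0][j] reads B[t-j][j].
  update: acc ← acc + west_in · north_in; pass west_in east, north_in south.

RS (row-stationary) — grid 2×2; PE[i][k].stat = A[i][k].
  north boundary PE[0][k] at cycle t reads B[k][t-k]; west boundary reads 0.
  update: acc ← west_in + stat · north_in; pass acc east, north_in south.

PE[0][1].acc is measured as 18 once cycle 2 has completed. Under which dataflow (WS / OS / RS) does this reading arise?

— WS: 2×3; PE[0][1] trace:
  after 0 — PE[0][1] acc=0, pass-E 0, pass-S 0
  after 1 — PE[0][1] acc=15, pass-E 5, pass-S 15
  after 2 — PE[0][1] acc=18, pass-E 6, pass-S 18
— OS: 2×3; PE[0][1] trace:
  after 0 — PE[0][1] acc=0, pass-E 0, pass-S 0
  after 1 — PE[0][1] acc=15, pass-E 5, pass-S 3
  after 2 — PE[0][1] acc=31, pass-E 2, pass-S 8
— RS: 2×2; PE[0][1] trace:
  after 0 — PE[0][1] acc=0, pass-E 0, pass-S 0
  after 1 — PE[0][1] acc=25, pass-E 25, pass-S 5
  after 2 — PE[0][1] acc=31, pass-E 31, pass-S 8

dataflow = WS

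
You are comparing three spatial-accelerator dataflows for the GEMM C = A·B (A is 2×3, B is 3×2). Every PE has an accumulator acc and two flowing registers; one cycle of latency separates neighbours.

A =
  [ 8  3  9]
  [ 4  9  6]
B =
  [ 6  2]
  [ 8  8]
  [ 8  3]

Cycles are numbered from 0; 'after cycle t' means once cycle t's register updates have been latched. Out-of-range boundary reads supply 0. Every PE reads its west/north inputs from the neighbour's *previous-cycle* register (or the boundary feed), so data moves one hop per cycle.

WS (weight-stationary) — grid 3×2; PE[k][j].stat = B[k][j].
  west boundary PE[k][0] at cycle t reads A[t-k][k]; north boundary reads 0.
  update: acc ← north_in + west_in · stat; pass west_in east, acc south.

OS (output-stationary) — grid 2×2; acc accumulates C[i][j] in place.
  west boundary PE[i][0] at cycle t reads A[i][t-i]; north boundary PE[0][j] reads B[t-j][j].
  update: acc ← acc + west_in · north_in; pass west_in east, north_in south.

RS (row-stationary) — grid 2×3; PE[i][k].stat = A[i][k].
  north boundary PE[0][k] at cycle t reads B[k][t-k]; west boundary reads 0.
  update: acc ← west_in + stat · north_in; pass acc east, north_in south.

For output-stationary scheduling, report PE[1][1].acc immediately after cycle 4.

Tracing OS — 2×2 array, target PE[1][1]:
  c0 r0c1: 0 / 0 / 0
  c0 r1c0: 0 / 0 / 0
  c0 r1c1: 0 / 0 / 0
  c1 r0c1: 16 / 8 / 2
  c1 r1c0: 24 / 4 / 6
  c1 r1c1: 0 / 0 / 0
  c2 r0c1: 40 / 3 / 8
  c2 r1c0: 96 / 9 / 8
  c2 r1c1: 8 / 4 / 2
  c3 r0c1: 67 / 9 / 3
  c3 r1c0: 144 / 6 / 8
  c3 r1c1: 80 / 9 / 8
  c4 r0c1: 67 / 0 / 0
  c4 r1c0: 144 / 0 / 0
  c4 r1c1: 98 / 6 / 3

PE[1][1].acc = 98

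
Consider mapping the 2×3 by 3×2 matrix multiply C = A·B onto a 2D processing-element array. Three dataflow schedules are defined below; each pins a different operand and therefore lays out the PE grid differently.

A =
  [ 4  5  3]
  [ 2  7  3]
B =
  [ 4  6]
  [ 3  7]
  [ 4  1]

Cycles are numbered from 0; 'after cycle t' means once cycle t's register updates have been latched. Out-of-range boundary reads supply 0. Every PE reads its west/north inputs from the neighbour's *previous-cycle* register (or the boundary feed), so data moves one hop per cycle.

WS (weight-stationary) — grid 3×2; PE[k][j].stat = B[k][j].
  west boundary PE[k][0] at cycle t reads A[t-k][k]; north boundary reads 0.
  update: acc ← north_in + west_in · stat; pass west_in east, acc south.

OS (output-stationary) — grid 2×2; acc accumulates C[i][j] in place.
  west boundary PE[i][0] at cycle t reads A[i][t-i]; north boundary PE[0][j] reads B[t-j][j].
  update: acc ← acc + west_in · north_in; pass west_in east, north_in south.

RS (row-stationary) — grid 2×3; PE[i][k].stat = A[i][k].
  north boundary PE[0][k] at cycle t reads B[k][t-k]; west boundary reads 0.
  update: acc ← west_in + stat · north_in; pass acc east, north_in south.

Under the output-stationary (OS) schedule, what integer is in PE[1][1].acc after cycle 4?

Tracing OS — 2×2 array, target PE[1][1]:
  [0] (0,1) acc=0 (h:0 v:0)
  [0] (1,0) acc=0 (h:0 v:0)
  [0] (1,1) acc=0 (h:0 v:0)
  [1] (0,1) acc=24 (h:4 v:6)
  [1] (1,0) acc=8 (h:2 v:4)
  [1] (1,1) acc=0 (h:0 v:0)
  [2] (0,1) acc=59 (h:5 v:7)
  [2] (1,0) acc=29 (h:7 v:3)
  [2] (1,1) acc=12 (h:2 v:6)
  [3] (0,1) acc=62 (h:3 v:1)
  [3] (1,0) acc=41 (h:3 v:4)
  [3] (1,1) acc=61 (h:7 v:7)
  [4] (0,1) acc=62 (h:0 v:0)
  [4] (1,0) acc=41 (h:0 v:0)
  [4] (1,1) acc=64 (h:3 v:1)

PE[1][1].acc = 64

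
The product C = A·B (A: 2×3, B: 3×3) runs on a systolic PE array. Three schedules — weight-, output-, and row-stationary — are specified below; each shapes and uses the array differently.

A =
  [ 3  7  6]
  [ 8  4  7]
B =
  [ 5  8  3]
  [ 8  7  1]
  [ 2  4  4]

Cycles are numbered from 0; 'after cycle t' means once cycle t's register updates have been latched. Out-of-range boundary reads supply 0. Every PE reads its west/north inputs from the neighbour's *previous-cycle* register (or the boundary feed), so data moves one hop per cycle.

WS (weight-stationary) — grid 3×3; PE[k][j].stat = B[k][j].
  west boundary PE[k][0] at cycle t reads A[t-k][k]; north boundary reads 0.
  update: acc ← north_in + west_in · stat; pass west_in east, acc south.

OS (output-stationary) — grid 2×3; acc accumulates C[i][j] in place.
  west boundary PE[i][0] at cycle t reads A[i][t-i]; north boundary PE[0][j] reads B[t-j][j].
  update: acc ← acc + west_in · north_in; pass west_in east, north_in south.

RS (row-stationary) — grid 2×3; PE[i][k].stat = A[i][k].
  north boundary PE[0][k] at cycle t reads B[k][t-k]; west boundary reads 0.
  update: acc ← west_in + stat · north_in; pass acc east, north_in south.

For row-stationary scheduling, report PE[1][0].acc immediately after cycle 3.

Tracing RS — 2×3 array, target PE[1][0]:
  after 0 — PE[0][0] acc=15, pass-E 15, pass-S 5
  after 0 — PE[1][0] acc=0, pass-E 0, pass-S 0
  after 1 — PE[0][0] acc=24, pass-E 24, pass-S 8
  after 1 — PE[1][0] acc=40, pass-E 40, pass-S 5
  after 2 — PE[0][0] acc=9, pass-E 9, pass-S 3
  after 2 — PE[1][0] acc=64, pass-E 64, pass-S 8
  after 3 — PE[0][0] acc=0, pass-E 0, pass-S 0
  after 3 — PE[1][0] acc=24, pass-E 24, pass-S 3

PE[1][0].acc = 24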